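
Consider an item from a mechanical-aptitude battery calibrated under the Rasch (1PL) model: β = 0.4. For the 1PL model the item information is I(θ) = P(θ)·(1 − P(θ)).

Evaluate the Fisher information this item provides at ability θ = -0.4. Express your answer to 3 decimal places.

0.214

P = 1/(1+e^{0.8000}) = 0.3100
P(1−P) = 0.3100 × 0.6900 = 0.2139
I = P(1−P) = 0.21391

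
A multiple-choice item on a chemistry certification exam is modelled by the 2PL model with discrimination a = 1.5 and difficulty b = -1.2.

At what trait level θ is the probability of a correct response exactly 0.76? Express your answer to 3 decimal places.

-0.432

P(θ) = 1 / (1 + exp(−a(θ − b)))
logit = ln(0.7600/0.2400) = 1.1527
θ = b + logit/(a) = -1.2 + 1.1527/1.5000 = -0.4315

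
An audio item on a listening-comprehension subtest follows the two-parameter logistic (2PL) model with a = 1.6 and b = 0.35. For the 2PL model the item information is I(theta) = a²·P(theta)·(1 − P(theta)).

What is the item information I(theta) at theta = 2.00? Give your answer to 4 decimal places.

0.1592

P = 1/(1+e^{-2.6400}) = 0.9334
P(1−P) = 0.9334 × 0.0666 = 0.0622
I = a² × P(1−P) = 1.6² × 0.0622 = 0.15916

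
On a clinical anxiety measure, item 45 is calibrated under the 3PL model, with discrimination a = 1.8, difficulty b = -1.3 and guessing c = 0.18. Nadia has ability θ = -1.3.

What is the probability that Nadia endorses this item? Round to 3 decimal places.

P(θ) = c + (1 − c) · 1 / (1 + exp(−a(θ − b)))
Exponent: 1.8 × (-1.3 − (-1.3)) = 0.0000
1/(1 + e^{0.0000}) = 0.5000
P = 0.18 + 0.82 × 0.5000 = 0.5900

0.590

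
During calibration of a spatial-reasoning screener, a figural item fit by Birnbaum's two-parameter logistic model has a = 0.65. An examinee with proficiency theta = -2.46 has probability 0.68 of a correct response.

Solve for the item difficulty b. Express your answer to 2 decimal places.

P(theta) = 1 / (1 + exp(−a(theta − b)))
logit(0.68) = ln(0.68/0.32) = 0.7538
b = theta − logit/(a) = -2.46 − 0.7538/0.6500 = -3.6196

-3.62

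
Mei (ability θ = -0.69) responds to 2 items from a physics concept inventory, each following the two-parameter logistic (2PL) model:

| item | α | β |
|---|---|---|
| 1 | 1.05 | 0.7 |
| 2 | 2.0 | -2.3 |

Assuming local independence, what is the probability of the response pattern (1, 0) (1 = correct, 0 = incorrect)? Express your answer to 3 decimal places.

0.007

P(θ) = 1 / (1 + exp(−α(θ − β)))
P_1 = 1/(1+e^{1.4595}) = 0.1885
P_2 = 1/(1+e^{-3.2200}) = 0.9616
L = P_1 × (1−P_2) = 0.1885 × 0.0384 = 0.00724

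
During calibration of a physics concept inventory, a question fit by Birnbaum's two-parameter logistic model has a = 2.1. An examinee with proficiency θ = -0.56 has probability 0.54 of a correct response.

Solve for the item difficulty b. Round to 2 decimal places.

P(θ) = 1 / (1 + exp(−a(θ − b)))
logit(0.54) = ln(0.54/0.46) = 0.1603
b = θ − logit/(a) = -0.56 − 0.1603/2.1000 = -0.6364

-0.64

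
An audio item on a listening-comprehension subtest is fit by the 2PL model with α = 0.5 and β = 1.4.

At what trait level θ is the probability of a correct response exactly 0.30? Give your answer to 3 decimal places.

-0.295

P(θ) = 1 / (1 + exp(−α(θ − β)))
logit = ln(0.3000/0.7000) = -0.8473
θ = β + logit/(α) = 1.4 + (-0.8473)/0.5000 = -0.2946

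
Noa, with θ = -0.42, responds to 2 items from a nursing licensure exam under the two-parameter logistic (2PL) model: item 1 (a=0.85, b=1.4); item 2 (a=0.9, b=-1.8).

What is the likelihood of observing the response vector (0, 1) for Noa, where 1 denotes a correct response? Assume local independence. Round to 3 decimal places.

0.640

P(θ) = 1 / (1 + exp(−a(θ − b)))
P_1 = 1/(1+e^{1.5470}) = 0.1755
P_2 = 1/(1+e^{-1.2420}) = 0.7759
L = (1−P_1) × P_2 = 0.8245 × 0.7759 = 0.63972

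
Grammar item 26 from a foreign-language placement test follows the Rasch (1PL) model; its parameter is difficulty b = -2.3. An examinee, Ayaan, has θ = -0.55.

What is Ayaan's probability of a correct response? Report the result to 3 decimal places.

P(θ) = 1 / (1 + exp(−(θ − b)))
Exponent: (-0.55 − (-2.3)) = 1.7500
1/(1 + e^{-1.7500}) = 0.8520
P = 0.8520

0.852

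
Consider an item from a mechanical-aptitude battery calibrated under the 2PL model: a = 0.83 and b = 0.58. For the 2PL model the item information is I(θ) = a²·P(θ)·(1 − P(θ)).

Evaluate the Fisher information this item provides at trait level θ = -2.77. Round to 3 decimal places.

P = 1/(1+e^{2.7805}) = 0.0584
P(1−P) = 0.0584 × 0.9416 = 0.0550
I = a² × P(1−P) = 0.83² × 0.0550 = 0.03787

0.038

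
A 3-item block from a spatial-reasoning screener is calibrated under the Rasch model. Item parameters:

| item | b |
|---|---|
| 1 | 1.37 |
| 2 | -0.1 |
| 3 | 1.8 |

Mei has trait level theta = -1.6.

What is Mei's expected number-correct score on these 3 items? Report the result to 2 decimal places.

0.26

P(theta) = 1 / (1 + exp(−(theta − b)))
P_1 = 1/(1+e^{2.9700}) = 0.0488
P_2 = 1/(1+e^{1.5000}) = 0.1824
P_3 = 1/(1+e^{3.4000}) = 0.0323
E[score] = 0.0488 + 0.1824 + 0.0323 = 0.2635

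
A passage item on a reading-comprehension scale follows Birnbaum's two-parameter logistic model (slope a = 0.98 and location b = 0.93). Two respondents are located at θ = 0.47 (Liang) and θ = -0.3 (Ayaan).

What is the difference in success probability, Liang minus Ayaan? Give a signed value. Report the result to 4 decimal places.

P(θ) = 1 / (1 + exp(−a(θ − b)))
P(Liang) = 0.3892  [exponent -0.4508]
P(Ayaan) = 0.2305  [exponent -1.2054]
Difference = 0.3892 − 0.2305 = 0.1587

0.1587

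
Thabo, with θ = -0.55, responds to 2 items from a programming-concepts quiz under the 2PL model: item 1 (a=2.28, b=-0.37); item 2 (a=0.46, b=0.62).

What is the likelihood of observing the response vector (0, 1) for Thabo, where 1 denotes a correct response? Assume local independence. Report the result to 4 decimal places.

0.2216

P(θ) = 1 / (1 + exp(−a(θ − b)))
P_1 = 1/(1+e^{0.4104}) = 0.3988
P_2 = 1/(1+e^{0.5382}) = 0.3686
L = (1−P_1) × P_2 = 0.6012 × 0.3686 = 0.22160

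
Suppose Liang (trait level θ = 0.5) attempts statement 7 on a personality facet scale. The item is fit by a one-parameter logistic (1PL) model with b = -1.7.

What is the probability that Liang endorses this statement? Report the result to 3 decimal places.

0.900

P(θ) = 1 / (1 + exp(−(θ − b)))
Exponent: (0.5 − (-1.7)) = 2.2000
1/(1 + e^{-2.2000}) = 0.9002
P = 0.9002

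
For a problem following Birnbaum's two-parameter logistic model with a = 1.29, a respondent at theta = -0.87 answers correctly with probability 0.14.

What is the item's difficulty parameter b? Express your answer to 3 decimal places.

P(theta) = 1 / (1 + exp(−a(theta − b)))
logit(0.14) = ln(0.14/0.86) = -1.8153
b = theta − logit/(a) = -0.87 − (-1.8153)/1.2900 = 0.5372

0.537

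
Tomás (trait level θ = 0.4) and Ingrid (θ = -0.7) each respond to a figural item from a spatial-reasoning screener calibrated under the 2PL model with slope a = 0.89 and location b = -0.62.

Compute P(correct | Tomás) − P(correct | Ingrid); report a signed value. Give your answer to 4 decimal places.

P(θ) = 1 / (1 + exp(−a(θ − b)))
P(Tomás) = 0.7125  [exponent 0.9078]
P(Ingrid) = 0.4822  [exponent -0.0712]
Difference = 0.7125 − 0.4822 = 0.2303

0.2303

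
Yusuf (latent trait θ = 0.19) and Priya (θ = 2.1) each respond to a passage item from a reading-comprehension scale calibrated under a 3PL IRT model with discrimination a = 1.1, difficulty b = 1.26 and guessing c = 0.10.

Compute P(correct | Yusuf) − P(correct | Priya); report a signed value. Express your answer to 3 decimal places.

P(θ) = c + (1 − c) · 1 / (1 + exp(−a(θ − b)))
P(Yusuf) = 0.3120  [exponent -1.1770]
P(Priya) = 0.7443  [exponent 0.9240]
Difference = 0.3120 − 0.7443 = -0.4322

-0.432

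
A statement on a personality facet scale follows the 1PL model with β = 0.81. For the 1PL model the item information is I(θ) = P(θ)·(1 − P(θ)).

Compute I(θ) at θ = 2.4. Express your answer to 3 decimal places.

0.141

P = 1/(1+e^{-1.5900}) = 0.8306
P(1−P) = 0.8306 × 0.1694 = 0.1407
I = P(1−P) = 0.14069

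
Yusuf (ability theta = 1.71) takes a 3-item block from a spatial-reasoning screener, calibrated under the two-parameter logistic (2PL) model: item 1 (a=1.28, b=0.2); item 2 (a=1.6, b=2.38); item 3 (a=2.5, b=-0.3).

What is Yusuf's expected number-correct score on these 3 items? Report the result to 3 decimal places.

P(theta) = 1 / (1 + exp(−a(theta − b)))
P_1 = 1/(1+e^{-1.9328}) = 0.8736
P_2 = 1/(1+e^{1.0720}) = 0.2550
P_3 = 1/(1+e^{-5.0250}) = 0.9935
E[score] = 0.8736 + 0.2550 + 0.9935 = 2.1221

2.122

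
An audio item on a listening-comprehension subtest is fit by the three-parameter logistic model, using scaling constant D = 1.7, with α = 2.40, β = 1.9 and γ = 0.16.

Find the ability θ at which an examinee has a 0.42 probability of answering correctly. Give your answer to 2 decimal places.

1.70

P(θ) = γ + (1 − γ) · 1 / (1 + exp(−D·α(θ − β)))
Remove guessing floor: (0.42 − 0.16)/(1 − 0.16) = 0.3095
logit = ln(0.3095/0.6905) = -0.8023
θ = β + logit/(1.7·α) = 1.9 + (-0.8023)/4.0800 = 1.7033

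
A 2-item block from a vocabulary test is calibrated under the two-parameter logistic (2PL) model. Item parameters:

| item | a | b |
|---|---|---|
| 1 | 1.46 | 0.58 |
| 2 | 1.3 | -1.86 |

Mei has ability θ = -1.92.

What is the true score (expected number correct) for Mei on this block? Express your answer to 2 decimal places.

0.51

P(θ) = 1 / (1 + exp(−a(θ − b)))
P_1 = 1/(1+e^{3.6500}) = 0.0253
P_2 = 1/(1+e^{0.0780}) = 0.4805
E[score] = 0.0253 + 0.4805 = 0.5058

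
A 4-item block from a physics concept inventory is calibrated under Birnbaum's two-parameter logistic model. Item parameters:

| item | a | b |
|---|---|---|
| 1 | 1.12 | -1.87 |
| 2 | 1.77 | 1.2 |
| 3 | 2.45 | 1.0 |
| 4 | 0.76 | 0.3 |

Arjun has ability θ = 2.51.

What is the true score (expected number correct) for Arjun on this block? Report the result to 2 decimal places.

P(θ) = 1 / (1 + exp(−a(θ − b)))
P_1 = 1/(1+e^{-4.9056}) = 0.9926
P_2 = 1/(1+e^{-2.3187}) = 0.9104
P_3 = 1/(1+e^{-3.6995}) = 0.9759
P_4 = 1/(1+e^{-1.6796}) = 0.8429
E[score] = 0.9926 + 0.9104 + 0.9759 + 0.8429 = 3.7218

3.72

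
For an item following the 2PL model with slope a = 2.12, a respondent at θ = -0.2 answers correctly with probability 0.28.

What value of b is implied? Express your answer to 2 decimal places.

0.25

P(θ) = 1 / (1 + exp(−a(θ − b)))
logit(0.28) = ln(0.28/0.72) = -0.9445
b = θ − logit/(a) = -0.2 − (-0.9445)/2.1200 = 0.2455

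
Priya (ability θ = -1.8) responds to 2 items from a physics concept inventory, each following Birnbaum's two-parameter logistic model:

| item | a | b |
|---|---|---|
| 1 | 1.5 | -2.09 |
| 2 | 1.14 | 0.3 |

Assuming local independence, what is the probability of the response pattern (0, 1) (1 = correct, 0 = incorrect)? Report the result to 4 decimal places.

0.0329

P(θ) = 1 / (1 + exp(−a(θ − b)))
P_1 = 1/(1+e^{-0.4350}) = 0.6071
P_2 = 1/(1+e^{2.3940}) = 0.0836
L = (1−P_1) × P_2 = 0.3929 × 0.0836 = 0.03286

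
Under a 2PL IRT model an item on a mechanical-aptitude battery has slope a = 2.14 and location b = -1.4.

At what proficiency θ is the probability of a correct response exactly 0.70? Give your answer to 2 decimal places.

P(θ) = 1 / (1 + exp(−a(θ − b)))
logit = ln(0.7000/0.3000) = 0.8473
θ = b + logit/(a) = -1.4 + 0.8473/2.1400 = -1.0041

-1.00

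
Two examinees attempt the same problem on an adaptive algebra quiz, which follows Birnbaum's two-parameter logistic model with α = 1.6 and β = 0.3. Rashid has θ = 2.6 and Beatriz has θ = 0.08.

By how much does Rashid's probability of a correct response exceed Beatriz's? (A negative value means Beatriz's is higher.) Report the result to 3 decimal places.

0.563

P(θ) = 1 / (1 + exp(−α(θ − β)))
P(Rashid) = 0.9754  [exponent 3.6800]
P(Beatriz) = 0.4129  [exponent -0.3520]
Difference = 0.9754 − 0.4129 = 0.5625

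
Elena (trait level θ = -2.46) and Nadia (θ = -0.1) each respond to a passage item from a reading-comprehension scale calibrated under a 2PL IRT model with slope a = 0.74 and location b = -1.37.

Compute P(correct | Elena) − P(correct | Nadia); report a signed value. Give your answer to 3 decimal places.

P(θ) = 1 / (1 + exp(−a(θ − b)))
P(Elena) = 0.3086  [exponent -0.8066]
P(Nadia) = 0.7191  [exponent 0.9398]
Difference = 0.3086 − 0.7191 = -0.4104

-0.410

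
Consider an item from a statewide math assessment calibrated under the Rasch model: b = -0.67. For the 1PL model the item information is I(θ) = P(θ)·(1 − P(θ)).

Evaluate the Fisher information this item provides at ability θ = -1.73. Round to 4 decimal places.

0.1911

P = 1/(1+e^{1.0600}) = 0.2573
P(1−P) = 0.2573 × 0.7427 = 0.1911
I = P(1−P) = 0.19110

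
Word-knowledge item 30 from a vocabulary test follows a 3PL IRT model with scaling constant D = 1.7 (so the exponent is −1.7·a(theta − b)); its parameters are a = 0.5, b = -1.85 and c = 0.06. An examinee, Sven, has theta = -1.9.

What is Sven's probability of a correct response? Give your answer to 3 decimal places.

0.520

P(theta) = c + (1 − c) · 1 / (1 + exp(−D·a(theta − b)))
Exponent: 1.7 × 0.5 × (-1.9 − (-1.85)) = -0.0425
1/(1 + e^{0.0425}) = 0.4894
P = 0.06 + 0.94 × 0.4894 = 0.5200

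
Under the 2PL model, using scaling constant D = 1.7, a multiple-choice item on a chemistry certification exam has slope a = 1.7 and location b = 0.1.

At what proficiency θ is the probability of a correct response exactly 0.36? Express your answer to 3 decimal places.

P(θ) = 1 / (1 + exp(−D·a(θ − b)))
logit = ln(0.3600/0.6400) = -0.5754
θ = b + logit/(1.7·a) = 0.1 + (-0.5754)/2.8900 = -0.0991

-0.099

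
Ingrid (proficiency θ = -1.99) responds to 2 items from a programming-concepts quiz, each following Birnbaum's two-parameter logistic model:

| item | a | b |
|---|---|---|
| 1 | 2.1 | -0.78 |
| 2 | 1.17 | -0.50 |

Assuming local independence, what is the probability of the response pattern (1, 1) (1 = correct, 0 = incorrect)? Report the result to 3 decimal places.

0.011

P(θ) = 1 / (1 + exp(−a(θ − b)))
P_1 = 1/(1+e^{2.5410}) = 0.0730
P_2 = 1/(1+e^{1.7433}) = 0.1489
L = P_1 × P_2 = 0.0730 × 0.1489 = 0.01087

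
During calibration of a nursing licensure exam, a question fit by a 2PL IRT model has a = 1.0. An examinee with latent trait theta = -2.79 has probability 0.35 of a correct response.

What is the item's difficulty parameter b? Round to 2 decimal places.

P(theta) = 1 / (1 + exp(−a(theta − b)))
logit(0.35) = ln(0.35/0.65) = -0.6190
b = theta − logit/(a) = -2.79 − (-0.6190)/1.0000 = -2.1710

-2.17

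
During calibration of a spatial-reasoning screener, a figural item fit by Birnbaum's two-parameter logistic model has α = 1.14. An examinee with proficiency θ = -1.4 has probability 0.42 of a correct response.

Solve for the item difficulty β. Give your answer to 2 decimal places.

P(θ) = 1 / (1 + exp(−α(θ − β)))
logit(0.42) = ln(0.42/0.58) = -0.3228
β = θ − logit/(α) = -1.4 − (-0.3228)/1.1400 = -1.1169

-1.12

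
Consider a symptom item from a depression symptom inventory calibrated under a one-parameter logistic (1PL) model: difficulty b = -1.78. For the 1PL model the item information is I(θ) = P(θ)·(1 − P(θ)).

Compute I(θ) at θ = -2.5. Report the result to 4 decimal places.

0.2202

P = 1/(1+e^{0.7200}) = 0.3274
P(1−P) = 0.3274 × 0.6726 = 0.2202
I = P(1−P) = 0.22021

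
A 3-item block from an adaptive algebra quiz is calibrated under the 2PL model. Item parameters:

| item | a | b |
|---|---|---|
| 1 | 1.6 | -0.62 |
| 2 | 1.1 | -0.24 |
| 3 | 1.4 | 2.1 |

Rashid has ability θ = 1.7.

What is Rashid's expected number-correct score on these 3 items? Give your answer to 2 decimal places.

P(θ) = 1 / (1 + exp(−a(θ − b)))
P_1 = 1/(1+e^{-3.7120}) = 0.9762
P_2 = 1/(1+e^{-2.1340}) = 0.8942
P_3 = 1/(1+e^{0.5600}) = 0.3635
E[score] = 0.9762 + 0.8942 + 0.3635 = 2.2339

2.23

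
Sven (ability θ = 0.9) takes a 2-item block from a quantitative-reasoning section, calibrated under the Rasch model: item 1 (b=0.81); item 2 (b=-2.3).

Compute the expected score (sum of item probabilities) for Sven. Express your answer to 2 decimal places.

P(θ) = 1 / (1 + exp(−(θ − b)))
P_1 = 1/(1+e^{-0.0900}) = 0.5225
P_2 = 1/(1+e^{-3.2000}) = 0.9608
E[score] = 0.5225 + 0.9608 = 1.4833

1.48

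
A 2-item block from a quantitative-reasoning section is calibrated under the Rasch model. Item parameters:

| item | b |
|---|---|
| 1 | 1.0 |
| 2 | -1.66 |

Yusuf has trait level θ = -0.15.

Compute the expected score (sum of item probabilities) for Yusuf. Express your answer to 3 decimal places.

P(θ) = 1 / (1 + exp(−(θ − b)))
P_1 = 1/(1+e^{1.1500}) = 0.2405
P_2 = 1/(1+e^{-1.5100}) = 0.8191
E[score] = 0.2405 + 0.8191 = 1.0596

1.060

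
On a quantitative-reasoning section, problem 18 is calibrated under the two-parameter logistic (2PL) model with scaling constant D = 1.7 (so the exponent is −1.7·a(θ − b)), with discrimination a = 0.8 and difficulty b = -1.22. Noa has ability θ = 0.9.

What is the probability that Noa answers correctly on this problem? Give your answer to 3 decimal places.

P(θ) = 1 / (1 + exp(−D·a(θ − b)))
Exponent: 1.7 × 0.8 × (0.9 − (-1.22)) = 2.8832
1/(1 + e^{-2.8832}) = 0.9470
P = 0.9470

0.947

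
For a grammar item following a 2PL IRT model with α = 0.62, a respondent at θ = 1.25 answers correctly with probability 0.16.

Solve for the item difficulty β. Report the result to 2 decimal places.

P(θ) = 1 / (1 + exp(−α(θ − β)))
logit(0.16) = ln(0.16/0.84) = -1.6582
β = θ − logit/(α) = 1.25 − (-1.6582)/0.6200 = 3.9246

3.92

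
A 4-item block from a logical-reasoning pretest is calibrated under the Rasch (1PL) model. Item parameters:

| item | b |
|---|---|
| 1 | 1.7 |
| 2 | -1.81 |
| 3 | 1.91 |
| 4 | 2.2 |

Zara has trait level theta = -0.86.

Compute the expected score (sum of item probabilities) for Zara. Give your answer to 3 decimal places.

0.897

P(theta) = 1 / (1 + exp(−(theta − b)))
P_1 = 1/(1+e^{2.5600}) = 0.0718
P_2 = 1/(1+e^{-0.9500}) = 0.7211
P_3 = 1/(1+e^{2.7700}) = 0.0590
P_4 = 1/(1+e^{3.0600}) = 0.0448
E[score] = 0.0718 + 0.7211 + 0.0590 + 0.0448 = 0.8966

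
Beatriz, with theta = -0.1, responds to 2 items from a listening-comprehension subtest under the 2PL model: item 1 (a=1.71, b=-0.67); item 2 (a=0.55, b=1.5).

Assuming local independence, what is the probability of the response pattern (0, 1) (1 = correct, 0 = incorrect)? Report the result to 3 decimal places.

0.080

P(theta) = 1 / (1 + exp(−a(theta − b)))
P_1 = 1/(1+e^{-0.9747}) = 0.7261
P_2 = 1/(1+e^{0.8800}) = 0.2932
L = (1−P_1) × P_2 = 0.2739 × 0.2932 = 0.08031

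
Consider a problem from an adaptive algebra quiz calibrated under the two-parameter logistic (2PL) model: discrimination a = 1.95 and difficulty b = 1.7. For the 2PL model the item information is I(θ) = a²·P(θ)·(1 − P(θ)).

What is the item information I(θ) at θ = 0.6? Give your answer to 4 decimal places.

P = 1/(1+e^{2.1450}) = 0.1048
P(1−P) = 0.1048 × 0.8952 = 0.0938
I = a² × P(1−P) = 1.95² × 0.0938 = 0.35674

0.3567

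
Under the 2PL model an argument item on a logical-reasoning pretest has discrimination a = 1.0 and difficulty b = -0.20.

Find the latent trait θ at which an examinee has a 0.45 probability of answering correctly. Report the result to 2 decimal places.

-0.40

P(θ) = 1 / (1 + exp(−a(θ − b)))
logit = ln(0.4500/0.5500) = -0.2007
θ = b + logit/(a) = -0.20 + (-0.2007)/1.0000 = -0.4007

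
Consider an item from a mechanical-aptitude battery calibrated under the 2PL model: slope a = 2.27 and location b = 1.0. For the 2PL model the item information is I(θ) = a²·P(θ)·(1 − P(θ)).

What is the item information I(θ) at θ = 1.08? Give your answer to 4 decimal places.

P = 1/(1+e^{-0.1816}) = 0.5453
P(1−P) = 0.5453 × 0.4547 = 0.2480
I = a² × P(1−P) = 2.27² × 0.2480 = 1.27766

1.2777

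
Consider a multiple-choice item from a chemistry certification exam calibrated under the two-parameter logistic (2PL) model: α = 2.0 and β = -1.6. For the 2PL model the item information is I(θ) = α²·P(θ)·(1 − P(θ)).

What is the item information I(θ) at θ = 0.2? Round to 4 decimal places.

0.1036

P = 1/(1+e^{-3.6000}) = 0.9734
P(1−P) = 0.9734 × 0.0266 = 0.0259
I = α² × P(1−P) = 2.0² × 0.0259 = 0.10356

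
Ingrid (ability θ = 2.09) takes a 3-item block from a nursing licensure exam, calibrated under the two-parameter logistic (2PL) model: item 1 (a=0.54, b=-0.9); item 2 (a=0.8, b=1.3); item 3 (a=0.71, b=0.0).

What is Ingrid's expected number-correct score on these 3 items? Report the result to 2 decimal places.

2.30

P(θ) = 1 / (1 + exp(−a(θ − b)))
P_1 = 1/(1+e^{-1.6146}) = 0.8340
P_2 = 1/(1+e^{-0.6320}) = 0.6529
P_3 = 1/(1+e^{-1.4839}) = 0.8152
E[score] = 0.8340 + 0.6529 + 0.8152 = 2.3022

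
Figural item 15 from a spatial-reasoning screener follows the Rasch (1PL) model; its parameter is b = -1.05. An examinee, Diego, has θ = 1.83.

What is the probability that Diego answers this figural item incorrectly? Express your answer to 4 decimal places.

P(θ) = 1 / (1 + exp(−(θ − b)))
Exponent: (1.83 − (-1.05)) = 2.8800
1/(1 + e^{-2.8800}) = 0.9468
P = 0.9468
P(incorrect) = 1 − 0.9468 = 0.0532

0.0532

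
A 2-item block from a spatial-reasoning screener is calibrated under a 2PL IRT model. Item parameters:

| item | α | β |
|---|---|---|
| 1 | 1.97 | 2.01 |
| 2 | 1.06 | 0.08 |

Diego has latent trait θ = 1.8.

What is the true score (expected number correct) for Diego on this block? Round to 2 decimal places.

1.26

P(θ) = 1 / (1 + exp(−α(θ − β)))
P_1 = 1/(1+e^{0.4137}) = 0.3980
P_2 = 1/(1+e^{-1.8232}) = 0.8609
E[score] = 0.3980 + 0.8609 = 1.2590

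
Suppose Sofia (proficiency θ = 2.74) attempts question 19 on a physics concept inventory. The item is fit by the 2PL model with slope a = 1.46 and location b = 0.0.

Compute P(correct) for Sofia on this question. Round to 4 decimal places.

P(θ) = 1 / (1 + exp(−a(θ − b)))
Exponent: 1.46 × (2.74 − 0.0) = 4.0004
1/(1 + e^{-4.0004}) = 0.9820

0.9820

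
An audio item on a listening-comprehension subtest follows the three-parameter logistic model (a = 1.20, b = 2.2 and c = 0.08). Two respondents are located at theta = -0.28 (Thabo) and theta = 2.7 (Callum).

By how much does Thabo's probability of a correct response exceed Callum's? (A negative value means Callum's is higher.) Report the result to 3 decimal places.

P(theta) = c + (1 − c) · 1 / (1 + exp(−a(theta − b)))
P(Thabo) = 0.1246  [exponent -2.9760]
P(Callum) = 0.6740  [exponent 0.6000]
Difference = 0.1246 − 0.6740 = -0.5494

-0.549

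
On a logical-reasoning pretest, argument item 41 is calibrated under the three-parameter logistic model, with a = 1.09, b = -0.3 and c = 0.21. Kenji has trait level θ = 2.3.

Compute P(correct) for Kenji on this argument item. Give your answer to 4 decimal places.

P(θ) = c + (1 − c) · 1 / (1 + exp(−a(θ − b)))
Exponent: 1.09 × (2.3 − (-0.3)) = 2.8340
1/(1 + e^{-2.8340}) = 0.9445
P = 0.21 + 0.79 × 0.9445 = 0.9561

0.9561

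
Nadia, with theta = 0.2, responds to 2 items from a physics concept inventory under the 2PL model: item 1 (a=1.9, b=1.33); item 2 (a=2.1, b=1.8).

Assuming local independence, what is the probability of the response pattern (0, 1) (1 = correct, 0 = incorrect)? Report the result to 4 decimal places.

0.0301

P(theta) = 1 / (1 + exp(−a(theta − b)))
P_1 = 1/(1+e^{2.1470}) = 0.1046
P_2 = 1/(1+e^{3.3600}) = 0.0336
L = (1−P_1) × P_2 = 0.8954 × 0.0336 = 0.03006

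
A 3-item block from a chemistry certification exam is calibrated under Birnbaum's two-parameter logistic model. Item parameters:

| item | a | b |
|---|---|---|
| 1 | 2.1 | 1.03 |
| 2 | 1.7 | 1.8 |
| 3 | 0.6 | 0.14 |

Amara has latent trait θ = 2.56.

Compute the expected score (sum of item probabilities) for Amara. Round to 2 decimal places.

P(θ) = 1 / (1 + exp(−a(θ − b)))
P_1 = 1/(1+e^{-3.2130}) = 0.9613
P_2 = 1/(1+e^{-1.2920}) = 0.7845
P_3 = 1/(1+e^{-1.4520}) = 0.8103
E[score] = 0.9613 + 0.7845 + 0.8103 = 2.5561

2.56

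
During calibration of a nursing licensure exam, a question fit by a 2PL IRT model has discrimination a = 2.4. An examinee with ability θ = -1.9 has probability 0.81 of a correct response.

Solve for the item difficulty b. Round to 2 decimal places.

P(θ) = 1 / (1 + exp(−a(θ − b)))
logit(0.81) = ln(0.81/0.19) = 1.4500
b = θ − logit/(a) = -1.9 − 1.4500/2.4000 = -2.5042

-2.50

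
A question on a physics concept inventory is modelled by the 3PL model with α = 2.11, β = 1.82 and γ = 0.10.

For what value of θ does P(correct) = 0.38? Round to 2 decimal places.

1.44

P(θ) = γ + (1 − γ) · 1 / (1 + exp(−α(θ − β)))
Remove guessing floor: (0.38 − 0.10)/(1 − 0.10) = 0.3111
logit = ln(0.3111/0.6889) = -0.7949
θ = β + logit/(α) = 1.82 + (-0.7949)/2.1100 = 1.4433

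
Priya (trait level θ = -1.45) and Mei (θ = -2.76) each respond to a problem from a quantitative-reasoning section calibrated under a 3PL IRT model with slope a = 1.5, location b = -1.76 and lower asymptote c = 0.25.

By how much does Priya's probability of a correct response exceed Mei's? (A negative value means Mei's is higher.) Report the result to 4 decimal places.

P(θ) = c + (1 − c) · 1 / (1 + exp(−a(θ − b)))
P(Priya) = 0.7106  [exponent 0.4650]
P(Mei) = 0.3868  [exponent -1.5000]
Difference = 0.7106 − 0.3868 = 0.3238

0.3238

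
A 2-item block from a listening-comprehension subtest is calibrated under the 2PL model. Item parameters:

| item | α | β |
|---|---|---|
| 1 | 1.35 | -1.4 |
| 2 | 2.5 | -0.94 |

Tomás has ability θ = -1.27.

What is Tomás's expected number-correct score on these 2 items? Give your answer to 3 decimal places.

P(θ) = 1 / (1 + exp(−α(θ − β)))
P_1 = 1/(1+e^{-0.1755}) = 0.5438
P_2 = 1/(1+e^{0.8250}) = 0.3047
E[score] = 0.5438 + 0.3047 = 0.8485

0.848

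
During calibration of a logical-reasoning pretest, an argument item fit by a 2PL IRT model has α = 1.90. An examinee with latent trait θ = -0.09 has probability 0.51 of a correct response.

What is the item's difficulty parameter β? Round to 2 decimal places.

-0.11

P(θ) = 1 / (1 + exp(−α(θ − β)))
logit(0.51) = ln(0.51/0.49) = 0.0400
β = θ − logit/(α) = -0.09 − 0.0400/1.9000 = -0.1111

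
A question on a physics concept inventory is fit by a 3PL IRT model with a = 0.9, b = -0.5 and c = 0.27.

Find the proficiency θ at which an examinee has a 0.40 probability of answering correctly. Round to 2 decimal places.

-2.20

P(θ) = c + (1 − c) · 1 / (1 + exp(−a(θ − b)))
Remove guessing floor: (0.40 − 0.27)/(1 − 0.27) = 0.1781
logit = ln(0.1781/0.8219) = -1.5294
θ = b + logit/(a) = -0.5 + (-1.5294)/0.9000 = -2.1993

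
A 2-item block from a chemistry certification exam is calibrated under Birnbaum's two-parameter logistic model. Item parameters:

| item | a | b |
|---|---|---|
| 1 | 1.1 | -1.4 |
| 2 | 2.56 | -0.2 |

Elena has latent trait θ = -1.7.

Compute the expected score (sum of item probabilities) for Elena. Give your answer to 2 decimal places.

0.44

P(θ) = 1 / (1 + exp(−a(θ − b)))
P_1 = 1/(1+e^{0.3300}) = 0.4182
P_2 = 1/(1+e^{3.8400}) = 0.0210
E[score] = 0.4182 + 0.0210 = 0.4393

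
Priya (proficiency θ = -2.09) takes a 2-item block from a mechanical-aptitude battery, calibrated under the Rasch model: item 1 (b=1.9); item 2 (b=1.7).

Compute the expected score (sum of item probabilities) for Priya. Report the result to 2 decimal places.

0.04

P(θ) = 1 / (1 + exp(−(θ − b)))
P_1 = 1/(1+e^{3.9900}) = 0.0182
P_2 = 1/(1+e^{3.7900}) = 0.0221
E[score] = 0.0182 + 0.0221 = 0.0403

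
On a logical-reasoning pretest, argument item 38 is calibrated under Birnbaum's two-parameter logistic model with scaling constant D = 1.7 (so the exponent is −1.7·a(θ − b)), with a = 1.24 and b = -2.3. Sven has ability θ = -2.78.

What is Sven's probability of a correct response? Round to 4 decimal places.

P(θ) = 1 / (1 + exp(−D·a(θ − b)))
Exponent: 1.7 × 1.24 × (-2.78 − (-2.3)) = -1.0118
1/(1 + e^{1.0118}) = 0.2666
P = 0.2666

0.2666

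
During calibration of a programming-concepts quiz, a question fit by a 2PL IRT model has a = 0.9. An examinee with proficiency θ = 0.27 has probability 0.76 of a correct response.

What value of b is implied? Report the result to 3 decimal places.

P(θ) = 1 / (1 + exp(−a(θ − b)))
logit(0.76) = ln(0.76/0.24) = 1.1527
b = θ − logit/(a) = 0.27 − 1.1527/0.9000 = -1.0108

-1.011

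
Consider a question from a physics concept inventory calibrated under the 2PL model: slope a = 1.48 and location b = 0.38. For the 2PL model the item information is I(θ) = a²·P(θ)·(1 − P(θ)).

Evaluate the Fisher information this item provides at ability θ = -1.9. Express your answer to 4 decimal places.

P = 1/(1+e^{3.3744}) = 0.0331
P(1−P) = 0.0331 × 0.9669 = 0.0320
I = a² × P(1−P) = 1.48² × 0.0320 = 0.07011

0.0701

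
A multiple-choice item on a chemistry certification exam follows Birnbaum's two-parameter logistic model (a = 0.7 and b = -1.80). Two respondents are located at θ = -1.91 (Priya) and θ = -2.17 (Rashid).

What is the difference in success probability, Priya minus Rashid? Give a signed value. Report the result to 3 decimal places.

P(θ) = 1 / (1 + exp(−a(θ − b)))
P(Priya) = 0.4808  [exponent -0.0770]
P(Rashid) = 0.4356  [exponent -0.2590]
Difference = 0.4808 − 0.4356 = 0.0451

0.045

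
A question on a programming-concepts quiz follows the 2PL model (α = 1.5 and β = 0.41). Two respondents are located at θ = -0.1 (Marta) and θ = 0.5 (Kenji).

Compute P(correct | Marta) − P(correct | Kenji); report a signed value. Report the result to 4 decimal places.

-0.2161

P(θ) = 1 / (1 + exp(−α(θ − β)))
P(Marta) = 0.3176  [exponent -0.7650]
P(Kenji) = 0.5337  [exponent 0.1350]
Difference = 0.3176 − 0.5337 = -0.2161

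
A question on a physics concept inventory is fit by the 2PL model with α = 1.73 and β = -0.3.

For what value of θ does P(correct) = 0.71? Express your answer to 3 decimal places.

0.218

P(θ) = 1 / (1 + exp(−α(θ − β)))
logit = ln(0.7100/0.2900) = 0.8954
θ = β + logit/(α) = -0.3 + 0.8954/1.7300 = 0.2176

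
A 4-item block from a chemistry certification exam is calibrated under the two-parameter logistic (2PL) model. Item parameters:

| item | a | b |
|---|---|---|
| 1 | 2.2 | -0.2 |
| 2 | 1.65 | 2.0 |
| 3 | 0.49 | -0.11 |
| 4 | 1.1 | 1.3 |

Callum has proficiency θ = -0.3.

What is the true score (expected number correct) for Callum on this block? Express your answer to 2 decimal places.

1.09

P(θ) = 1 / (1 + exp(−a(θ − b)))
P_1 = 1/(1+e^{0.2200}) = 0.4452
P_2 = 1/(1+e^{3.7950}) = 0.0220
P_3 = 1/(1+e^{0.0931}) = 0.4767
P_4 = 1/(1+e^{1.7600}) = 0.1468
E[score] = 0.4452 + 0.0220 + 0.4767 + 0.1468 = 1.0907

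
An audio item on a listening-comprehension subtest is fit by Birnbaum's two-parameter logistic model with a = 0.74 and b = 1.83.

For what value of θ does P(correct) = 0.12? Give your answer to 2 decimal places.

-0.86

P(θ) = 1 / (1 + exp(−a(θ − b)))
logit = ln(0.1200/0.8800) = -1.9924
θ = b + logit/(a) = 1.83 + (-1.9924)/0.7400 = -0.8625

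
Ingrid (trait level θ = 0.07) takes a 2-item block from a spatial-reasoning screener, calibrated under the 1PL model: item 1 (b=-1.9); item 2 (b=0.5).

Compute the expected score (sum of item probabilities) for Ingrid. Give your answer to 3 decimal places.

P(θ) = 1 / (1 + exp(−(θ − b)))
P_1 = 1/(1+e^{-1.9700}) = 0.8776
P_2 = 1/(1+e^{0.4300}) = 0.3941
E[score] = 0.8776 + 0.3941 = 1.2717

1.272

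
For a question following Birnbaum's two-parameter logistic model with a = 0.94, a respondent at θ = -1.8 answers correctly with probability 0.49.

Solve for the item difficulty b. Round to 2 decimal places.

-1.76

P(θ) = 1 / (1 + exp(−a(θ − b)))
logit(0.49) = ln(0.49/0.51) = -0.0400
b = θ − logit/(a) = -1.8 − (-0.0400)/0.9400 = -1.7574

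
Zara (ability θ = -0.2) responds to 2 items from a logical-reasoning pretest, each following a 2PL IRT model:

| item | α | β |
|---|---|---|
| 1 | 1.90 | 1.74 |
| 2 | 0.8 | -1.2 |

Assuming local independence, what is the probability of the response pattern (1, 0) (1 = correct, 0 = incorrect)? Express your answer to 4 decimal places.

P(θ) = 1 / (1 + exp(−α(θ − β)))
P_1 = 1/(1+e^{3.6860}) = 0.0245
P_2 = 1/(1+e^{-0.8000}) = 0.6900
L = P_1 × (1−P_2) = 0.0245 × 0.3100 = 0.00758

0.0076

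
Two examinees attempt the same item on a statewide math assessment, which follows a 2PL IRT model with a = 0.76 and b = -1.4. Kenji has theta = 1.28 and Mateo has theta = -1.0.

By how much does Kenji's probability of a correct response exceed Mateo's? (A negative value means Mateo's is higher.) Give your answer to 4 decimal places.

0.3092

P(theta) = 1 / (1 + exp(−a(theta − b)))
P(Kenji) = 0.8846  [exponent 2.0368]
P(Mateo) = 0.5754  [exponent 0.3040]
Difference = 0.8846 − 0.5754 = 0.3092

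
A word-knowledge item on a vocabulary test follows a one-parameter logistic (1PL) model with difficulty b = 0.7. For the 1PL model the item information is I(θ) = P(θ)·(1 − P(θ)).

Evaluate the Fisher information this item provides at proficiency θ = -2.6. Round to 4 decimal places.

0.0343

P = 1/(1+e^{3.3000}) = 0.0356
P(1−P) = 0.0356 × 0.9644 = 0.0343
I = P(1−P) = 0.03431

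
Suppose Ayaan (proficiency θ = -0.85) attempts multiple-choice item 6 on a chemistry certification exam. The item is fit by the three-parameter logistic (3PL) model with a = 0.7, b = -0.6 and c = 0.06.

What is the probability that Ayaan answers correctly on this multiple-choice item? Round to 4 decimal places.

0.4890

P(θ) = c + (1 − c) · 1 / (1 + exp(−a(θ − b)))
Exponent: 0.7 × (-0.85 − (-0.6)) = -0.1750
1/(1 + e^{0.1750}) = 0.4564
P = 0.06 + 0.94 × 0.4564 = 0.4890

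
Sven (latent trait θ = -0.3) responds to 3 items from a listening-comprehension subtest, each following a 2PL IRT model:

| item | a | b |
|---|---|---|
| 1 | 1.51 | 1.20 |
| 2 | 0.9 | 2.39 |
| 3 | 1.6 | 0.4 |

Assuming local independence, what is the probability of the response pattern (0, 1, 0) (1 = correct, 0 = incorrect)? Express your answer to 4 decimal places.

0.0557

P(θ) = 1 / (1 + exp(−a(θ − b)))
P_1 = 1/(1+e^{2.2650}) = 0.0941
P_2 = 1/(1+e^{2.4210}) = 0.0816
P_3 = 1/(1+e^{1.1200}) = 0.2460
L = (1−P_1) × P_2 × (1−P_3) = 0.9059 × 0.0816 × 0.7540 = 0.05573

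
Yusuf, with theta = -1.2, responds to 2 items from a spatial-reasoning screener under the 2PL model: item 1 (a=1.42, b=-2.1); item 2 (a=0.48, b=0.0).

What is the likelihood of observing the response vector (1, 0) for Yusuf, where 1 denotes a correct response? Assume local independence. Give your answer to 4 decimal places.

P(theta) = 1 / (1 + exp(−a(theta − b)))
P_1 = 1/(1+e^{-1.2780}) = 0.7821
P_2 = 1/(1+e^{0.5760}) = 0.3599
L = P_1 × (1−P_2) = 0.7821 × 0.6401 = 0.50066

0.5007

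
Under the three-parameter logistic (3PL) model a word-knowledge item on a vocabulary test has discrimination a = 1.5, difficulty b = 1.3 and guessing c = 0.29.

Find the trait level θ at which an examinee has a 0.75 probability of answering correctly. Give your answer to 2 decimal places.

P(θ) = c + (1 − c) · 1 / (1 + exp(−a(θ − b)))
Remove guessing floor: (0.75 − 0.29)/(1 − 0.29) = 0.6479
logit = ln(0.6479/0.3521) = 0.6098
θ = b + logit/(a) = 1.3 + 0.6098/1.5000 = 1.7065

1.71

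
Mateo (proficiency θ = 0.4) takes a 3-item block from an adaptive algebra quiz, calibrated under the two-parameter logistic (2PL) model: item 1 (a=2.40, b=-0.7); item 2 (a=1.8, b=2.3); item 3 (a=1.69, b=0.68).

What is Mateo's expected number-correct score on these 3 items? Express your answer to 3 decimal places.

1.349

P(θ) = 1 / (1 + exp(−a(θ − b)))
P_1 = 1/(1+e^{-2.6400}) = 0.9334
P_2 = 1/(1+e^{3.4200}) = 0.0317
P_3 = 1/(1+e^{0.4732}) = 0.3839
E[score] = 0.9334 + 0.0317 + 0.3839 = 1.3489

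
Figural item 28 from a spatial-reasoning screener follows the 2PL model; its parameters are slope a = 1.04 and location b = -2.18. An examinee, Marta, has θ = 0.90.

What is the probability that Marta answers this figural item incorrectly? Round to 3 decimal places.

0.039

P(θ) = 1 / (1 + exp(−a(θ − b)))
Exponent: 1.04 × (0.90 − (-2.18)) = 3.2032
1/(1 + e^{-3.2032}) = 0.9610
P(incorrect) = 1 − 0.9610 = 0.0390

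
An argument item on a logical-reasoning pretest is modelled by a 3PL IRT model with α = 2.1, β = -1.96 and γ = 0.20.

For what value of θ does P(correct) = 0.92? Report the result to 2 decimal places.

-0.91

P(θ) = γ + (1 − γ) · 1 / (1 + exp(−α(θ − β)))
Remove guessing floor: (0.92 − 0.20)/(1 − 0.20) = 0.9000
logit = ln(0.9000/0.1000) = 2.1972
θ = β + logit/(α) = -1.96 + 2.1972/2.1000 = -0.9137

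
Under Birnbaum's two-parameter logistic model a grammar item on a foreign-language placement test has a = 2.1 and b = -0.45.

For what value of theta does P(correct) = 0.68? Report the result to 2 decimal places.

-0.09

P(theta) = 1 / (1 + exp(−a(theta − b)))
logit = ln(0.6800/0.3200) = 0.7538
theta = b + logit/(a) = -0.45 + 0.7538/2.1000 = -0.0911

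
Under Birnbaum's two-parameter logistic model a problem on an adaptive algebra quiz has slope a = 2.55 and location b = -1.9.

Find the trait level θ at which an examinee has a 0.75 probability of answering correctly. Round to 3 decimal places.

P(θ) = 1 / (1 + exp(−a(θ − b)))
logit = ln(0.7500/0.2500) = 1.0986
θ = b + logit/(a) = -1.9 + 1.0986/2.5500 = -1.4692

-1.469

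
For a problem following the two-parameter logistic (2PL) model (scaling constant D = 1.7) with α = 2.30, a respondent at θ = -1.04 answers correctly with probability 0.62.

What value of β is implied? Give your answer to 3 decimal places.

-1.165

P(θ) = 1 / (1 + exp(−D·α(θ − β)))
logit(0.62) = ln(0.62/0.38) = 0.4895
β = θ − logit/(1.7·α) = -1.04 − 0.4895/3.9100 = -1.1652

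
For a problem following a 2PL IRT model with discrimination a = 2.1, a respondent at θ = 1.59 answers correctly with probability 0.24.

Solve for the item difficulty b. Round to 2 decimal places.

P(θ) = 1 / (1 + exp(−a(θ − b)))
logit(0.24) = ln(0.24/0.76) = -1.1527
b = θ − logit/(a) = 1.59 − (-1.1527)/2.1000 = 2.1389

2.14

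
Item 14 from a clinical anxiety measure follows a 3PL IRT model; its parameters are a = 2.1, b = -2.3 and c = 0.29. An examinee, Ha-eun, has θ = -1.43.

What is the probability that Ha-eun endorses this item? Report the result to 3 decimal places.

0.902

P(θ) = c + (1 − c) · 1 / (1 + exp(−a(θ − b)))
Exponent: 2.1 × (-1.43 − (-2.3)) = 1.8270
1/(1 + e^{-1.8270}) = 0.8614
P = 0.29 + 0.71 × 0.8614 = 0.9016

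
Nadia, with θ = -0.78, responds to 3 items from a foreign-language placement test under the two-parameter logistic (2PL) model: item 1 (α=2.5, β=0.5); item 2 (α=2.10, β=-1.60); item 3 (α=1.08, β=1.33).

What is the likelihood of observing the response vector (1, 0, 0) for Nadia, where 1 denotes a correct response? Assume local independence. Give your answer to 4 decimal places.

P(θ) = 1 / (1 + exp(−α(θ − β)))
P_1 = 1/(1+e^{3.2000}) = 0.0392
P_2 = 1/(1+e^{-1.7220}) = 0.8484
P_3 = 1/(1+e^{2.2788}) = 0.0929
L = P_1 × (1−P_2) × (1−P_3) = 0.0392 × 0.1516 × 0.9071 = 0.00539

0.0054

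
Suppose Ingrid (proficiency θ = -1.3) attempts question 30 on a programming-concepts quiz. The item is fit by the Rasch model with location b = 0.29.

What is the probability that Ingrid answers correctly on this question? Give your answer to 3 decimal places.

0.169

P(θ) = 1 / (1 + exp(−(θ − b)))
Exponent: (-1.3 − 0.29) = -1.5900
1/(1 + e^{1.5900}) = 0.1694
P = 0.1694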